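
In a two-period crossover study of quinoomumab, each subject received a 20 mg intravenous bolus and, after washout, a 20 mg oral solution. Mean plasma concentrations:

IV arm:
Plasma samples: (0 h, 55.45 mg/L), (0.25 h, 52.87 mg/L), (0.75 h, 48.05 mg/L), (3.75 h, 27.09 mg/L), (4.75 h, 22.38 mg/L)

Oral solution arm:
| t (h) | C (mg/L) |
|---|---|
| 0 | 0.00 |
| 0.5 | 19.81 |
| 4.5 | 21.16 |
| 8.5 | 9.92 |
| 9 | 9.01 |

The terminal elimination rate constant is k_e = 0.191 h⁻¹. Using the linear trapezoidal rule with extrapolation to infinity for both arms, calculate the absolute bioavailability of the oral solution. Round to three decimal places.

Trapezoidal AUC_0→4.75 (IV):
  [0→0.25]: (55.45+52.87)/2 × 0.25 = 13.54
  [0.25→0.75]: (52.87+48.05)/2 × 0.5 = 25.23
  [0.75→3.75]: (48.05+27.09)/2 × 3 = 112.71
  [3.75→4.75]: (27.09+22.38)/2 × 1 = 24.735
  Sum = 176.215 mg/L·h
IV tail: 22.38/0.191 = 117.173; AUC_iv,0→∞ = 176.215 + 117.173 = 293.388 mg/L·h
Trapezoidal AUC_0→9 (oral solution):
  [0→0.5]: (0.00+19.81)/2 × 0.5 = 4.9525
  [0.5→4.5]: (19.81+21.16)/2 × 4 = 81.94
  [4.5→8.5]: (21.16+9.92)/2 × 4 = 62.16
  [8.5→9]: (9.92+9.01)/2 × 0.5 = 4.7325
  Sum = 153.785 mg/L·h
oral solution tail: 9.01/0.191 = 47.173; AUC_ev,0→∞ = 153.785 + 47.173 = 200.958 mg/L·h
F = (AUC_ev/D_ev)/(AUC_iv/D_iv) = (200.958/20)/(293.388/20) = 10.0479/14.6694 = 0.6850

F = 0.685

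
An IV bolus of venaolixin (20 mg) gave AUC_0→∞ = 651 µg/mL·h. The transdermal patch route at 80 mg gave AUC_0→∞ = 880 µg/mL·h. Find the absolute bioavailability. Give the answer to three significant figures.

F = (AUC_ev / D_ev) / (AUC_iv / D_iv)
  = (880/80) / (651/20)
  = 11 / 32.55 = 0.3379

F = 0.338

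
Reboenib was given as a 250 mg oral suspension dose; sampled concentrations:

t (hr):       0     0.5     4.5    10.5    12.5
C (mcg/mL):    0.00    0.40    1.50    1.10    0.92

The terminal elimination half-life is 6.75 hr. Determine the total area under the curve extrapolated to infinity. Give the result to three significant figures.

Trapezoidal AUC_0→12.5:
  [0→0.5]: (0.00+0.40)/2 × 0.5 = 0.1
  [0.5→4.5]: (0.40+1.50)/2 × 4 = 3.8
  [4.5→10.5]: (1.50+1.10)/2 × 6 = 7.8
  [10.5→12.5]: (1.10+0.92)/2 × 2 = 2.02
  Sum = 13.72 mcg/mL·hr
k_e = ln2 / t½ = 0.693147 / 6.75 = 0.1027 hr^-1
Extrapolated tail: C_last / k_e = 0.92 / 0.1027 = 8.958
AUC_0→∞ = 13.72 + 8.958 = 22.678 mcg/mL·hr

AUC = 22.7 mcg/mL·hr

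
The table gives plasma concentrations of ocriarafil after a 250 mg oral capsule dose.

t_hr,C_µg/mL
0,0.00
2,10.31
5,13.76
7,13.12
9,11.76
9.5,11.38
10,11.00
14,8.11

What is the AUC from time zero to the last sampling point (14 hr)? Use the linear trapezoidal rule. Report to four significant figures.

AUC = 147.8 µg/mL·hr

Trapezoidal AUC_0→14:
  [0→2]: (0.00+10.31)/2 × 2 = 10.31
  [2→5]: (10.31+13.76)/2 × 3 = 36.105
  [5→7]: (13.76+13.12)/2 × 2 = 26.88
  [7→9]: (13.12+11.76)/2 × 2 = 24.88
  [9→9.5]: (11.76+11.38)/2 × 0.5 = 5.785
  [9.5→10]: (11.38+11.00)/2 × 0.5 = 5.595
  [10→14]: (11.00+8.11)/2 × 4 = 38.22
  Sum = 147.775 µg/mL·hr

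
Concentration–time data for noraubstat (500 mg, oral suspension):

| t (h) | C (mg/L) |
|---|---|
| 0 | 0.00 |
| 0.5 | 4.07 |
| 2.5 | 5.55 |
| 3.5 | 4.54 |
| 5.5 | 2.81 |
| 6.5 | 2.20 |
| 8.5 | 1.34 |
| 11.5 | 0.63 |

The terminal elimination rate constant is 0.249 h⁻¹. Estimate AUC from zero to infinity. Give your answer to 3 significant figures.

AUC = 34.6 mg/L·h

Trapezoidal AUC_0→11.5:
  [0→0.5]: (0.00+4.07)/2 × 0.5 = 1.0175
  [0.5→2.5]: (4.07+5.55)/2 × 2 = 9.62
  [2.5→3.5]: (5.55+4.54)/2 × 1 = 5.045
  [3.5→5.5]: (4.54+2.81)/2 × 2 = 7.35
  [5.5→6.5]: (2.81+2.20)/2 × 1 = 2.505
  [6.5→8.5]: (2.20+1.34)/2 × 2 = 3.54
  [8.5→11.5]: (1.34+0.63)/2 × 3 = 2.955
  Sum = 32.0325 mg/L·h
Extrapolated tail: C_last / k_e = 0.63 / 0.249 = 2.530
AUC_0→∞ = 32.0325 + 2.530 = 34.5625 mg/L·h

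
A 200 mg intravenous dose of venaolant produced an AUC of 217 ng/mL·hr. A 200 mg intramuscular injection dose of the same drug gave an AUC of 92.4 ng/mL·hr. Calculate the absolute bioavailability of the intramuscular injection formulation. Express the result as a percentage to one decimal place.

F = 42.6%

F = (AUC_ev / D_ev) / (AUC_iv / D_iv)
  = (92.4/200) / (217/200)
  = 0.462 / 1.085 = 0.4258
  = 42.58%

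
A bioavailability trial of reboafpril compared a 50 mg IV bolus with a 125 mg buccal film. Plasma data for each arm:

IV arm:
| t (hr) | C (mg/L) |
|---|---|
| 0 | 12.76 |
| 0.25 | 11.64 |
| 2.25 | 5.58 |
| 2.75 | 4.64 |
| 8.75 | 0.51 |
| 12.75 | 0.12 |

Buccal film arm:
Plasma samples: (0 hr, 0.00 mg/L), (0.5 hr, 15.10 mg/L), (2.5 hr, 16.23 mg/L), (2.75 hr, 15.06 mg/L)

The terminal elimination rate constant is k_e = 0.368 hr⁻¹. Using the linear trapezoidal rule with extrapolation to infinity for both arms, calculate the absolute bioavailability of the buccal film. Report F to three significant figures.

F = 0.802

Trapezoidal AUC_0→12.75 (IV):
  [0→0.25]: (12.76+11.64)/2 × 0.25 = 3.05
  [0.25→2.25]: (11.64+5.58)/2 × 2 = 17.22
  [2.25→2.75]: (5.58+4.64)/2 × 0.5 = 2.555
  [2.75→8.75]: (4.64+0.51)/2 × 6 = 15.45
  [8.75→12.75]: (0.51+0.12)/2 × 4 = 1.26
  Sum = 39.535 mg/L·hr
IV tail: 0.12/0.368 = 0.326; AUC_iv,0→∞ = 39.535 + 0.326 = 39.861 mg/L·hr
Trapezoidal AUC_0→2.75 (buccal film):
  [0→0.5]: (0.00+15.10)/2 × 0.5 = 3.775
  [0.5→2.5]: (15.10+16.23)/2 × 2 = 31.33
  [2.5→2.75]: (16.23+15.06)/2 × 0.25 = 3.91125
  Sum = 39.01625 mg/L·hr
buccal film tail: 15.06/0.368 = 40.924; AUC_ev,0→∞ = 39.01625 + 40.924 = 79.94025 mg/L·hr
F = (AUC_ev/D_ev)/(AUC_iv/D_iv) = (79.94025/125)/(39.861/50) = 0.639522/0.79722 = 0.8022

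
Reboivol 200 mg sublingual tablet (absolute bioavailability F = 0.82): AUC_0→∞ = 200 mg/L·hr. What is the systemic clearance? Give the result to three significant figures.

CL = 0.820 L/hr

CL = F × Dose / AUC_0→∞
   = 0.82 × 200 / 200 = 0.82 L/hr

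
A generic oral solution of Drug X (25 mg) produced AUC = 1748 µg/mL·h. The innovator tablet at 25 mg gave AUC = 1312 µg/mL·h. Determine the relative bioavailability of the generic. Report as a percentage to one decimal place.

F_rel = (AUC_test/D_test) / (AUC_ref/D_ref)
      = (1748/25) / (1312/25)
      = 69.92 / 52.48 = 1.3323 = 133.23%

F_rel = 133.2%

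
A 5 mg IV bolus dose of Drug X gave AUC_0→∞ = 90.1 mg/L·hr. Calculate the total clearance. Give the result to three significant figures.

CL = 0.0555 L/hr

CL = Dose_iv / AUC_0→∞
   = 5 / 90.1 = 0.0554939 L/hr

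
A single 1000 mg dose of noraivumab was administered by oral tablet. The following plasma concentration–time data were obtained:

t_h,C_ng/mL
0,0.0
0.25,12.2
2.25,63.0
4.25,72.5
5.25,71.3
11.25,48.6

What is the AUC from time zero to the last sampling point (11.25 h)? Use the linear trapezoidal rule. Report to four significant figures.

Trapezoidal AUC_0→11.25:
  [0→0.25]: (0.0+12.2)/2 × 0.25 = 1.525
  [0.25→2.25]: (12.2+63.0)/2 × 2 = 75.2
  [2.25→4.25]: (63.0+72.5)/2 × 2 = 135.5
  [4.25→5.25]: (72.5+71.3)/2 × 1 = 71.9
  [5.25→11.25]: (71.3+48.6)/2 × 6 = 359.7
  Sum = 643.825 ng/mL·h

AUC = 643.8 ng/mL·h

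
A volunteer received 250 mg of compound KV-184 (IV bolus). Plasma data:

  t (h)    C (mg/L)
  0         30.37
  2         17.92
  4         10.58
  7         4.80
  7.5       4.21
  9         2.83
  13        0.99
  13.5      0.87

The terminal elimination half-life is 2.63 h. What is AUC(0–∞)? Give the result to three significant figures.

Trapezoidal AUC_0→13.5:
  [0→2]: (30.37+17.92)/2 × 2 = 48.29
  [2→4]: (17.92+10.58)/2 × 2 = 28.5
  [4→7]: (10.58+4.80)/2 × 3 = 23.07
  [7→7.5]: (4.80+4.21)/2 × 0.5 = 2.2525
  [7.5→9]: (4.21+2.83)/2 × 1.5 = 5.28
  [9→13]: (2.83+0.99)/2 × 4 = 7.64
  [13→13.5]: (0.99+0.87)/2 × 0.5 = 0.465
  Sum = 115.4975 mg/L·h
k_e = ln2 / t½ = 0.693147 / 2.63 = 0.2636 h^-1
Extrapolated tail: C_last / k_e = 0.87 / 0.2636 = 3.300
AUC_0→∞ = 115.4975 + 3.300 = 118.7975 mg/L·h

AUC = 119 mg/L·h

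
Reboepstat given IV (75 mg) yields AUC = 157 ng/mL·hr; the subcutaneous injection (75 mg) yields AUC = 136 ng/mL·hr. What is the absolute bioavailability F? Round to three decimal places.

F = (AUC_ev / D_ev) / (AUC_iv / D_iv)
  = (136/75) / (157/75)
  = 1.81333 / 2.09333 = 0.8662

F = 0.866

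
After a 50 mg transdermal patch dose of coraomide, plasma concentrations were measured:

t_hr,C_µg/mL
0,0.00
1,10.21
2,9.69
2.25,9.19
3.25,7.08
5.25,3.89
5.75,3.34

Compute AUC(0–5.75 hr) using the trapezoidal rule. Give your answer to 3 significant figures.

Trapezoidal AUC_0→5.75:
  [0→1]: (0.00+10.21)/2 × 1 = 5.105
  [1→2]: (10.21+9.69)/2 × 1 = 9.95
  [2→2.25]: (9.69+9.19)/2 × 0.25 = 2.36
  [2.25→3.25]: (9.19+7.08)/2 × 1 = 8.135
  [3.25→5.25]: (7.08+3.89)/2 × 2 = 10.97
  [5.25→5.75]: (3.89+3.34)/2 × 0.5 = 1.8075
  Sum = 38.3275 µg/mL·hr

AUC = 38.3 µg/mL·hr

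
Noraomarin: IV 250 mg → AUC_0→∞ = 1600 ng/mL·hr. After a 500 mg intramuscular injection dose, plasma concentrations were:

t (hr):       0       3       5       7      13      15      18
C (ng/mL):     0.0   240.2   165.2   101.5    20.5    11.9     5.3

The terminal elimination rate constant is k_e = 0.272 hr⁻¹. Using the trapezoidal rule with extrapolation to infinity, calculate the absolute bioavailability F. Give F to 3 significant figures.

Trapezoidal AUC_0→18 (intramuscular injection):
  [0→3]: (0.0+240.2)/2 × 3 = 360.3
  [3→5]: (240.2+165.2)/2 × 2 = 405.4
  [5→7]: (165.2+101.5)/2 × 2 = 266.7
  [7→13]: (101.5+20.5)/2 × 6 = 366.0
  [13→15]: (20.5+11.9)/2 × 2 = 32.4
  [15→18]: (11.9+5.3)/2 × 3 = 25.8
  Sum = 1456.6 ng/mL·hr
Tail: C_last/k_e = 5.3/0.272 = 19.485
AUC_0→∞ (intramuscular injection) = 1456.6 + 19.485 = 1476.085 ng/mL·hr
F = (AUC_ev/D_ev)/(AUC_iv/D_iv) = (1476.085/500)/(1600/250) = 2.95217/6.4 = 0.4613

F = 0.461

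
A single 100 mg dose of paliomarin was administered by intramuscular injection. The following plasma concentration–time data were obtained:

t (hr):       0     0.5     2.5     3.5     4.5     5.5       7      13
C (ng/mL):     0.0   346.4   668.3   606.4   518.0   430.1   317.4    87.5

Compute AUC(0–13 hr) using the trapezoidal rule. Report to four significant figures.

AUC = 4550 ng/mL·hr

Trapezoidal AUC_0→13:
  [0→0.5]: (0.0+346.4)/2 × 0.5 = 86.6
  [0.5→2.5]: (346.4+668.3)/2 × 2 = 1014.7
  [2.5→3.5]: (668.3+606.4)/2 × 1 = 637.35
  [3.5→4.5]: (606.4+518.0)/2 × 1 = 562.2
  [4.5→5.5]: (518.0+430.1)/2 × 1 = 474.05
  [5.5→7]: (430.1+317.4)/2 × 1.5 = 560.625
  [7→13]: (317.4+87.5)/2 × 6 = 1214.7
  Sum = 4550.225 ng/mL·hr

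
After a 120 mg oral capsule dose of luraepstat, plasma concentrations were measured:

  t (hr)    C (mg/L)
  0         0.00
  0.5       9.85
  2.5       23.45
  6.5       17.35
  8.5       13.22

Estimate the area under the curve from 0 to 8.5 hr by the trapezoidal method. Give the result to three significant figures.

Trapezoidal AUC_0→8.5:
  [0→0.5]: (0.00+9.85)/2 × 0.5 = 2.4625
  [0.5→2.5]: (9.85+23.45)/2 × 2 = 33.3
  [2.5→6.5]: (23.45+17.35)/2 × 4 = 81.6
  [6.5→8.5]: (17.35+13.22)/2 × 2 = 30.57
  Sum = 147.9325 mg/L·hr

AUC = 148 mg/L·hr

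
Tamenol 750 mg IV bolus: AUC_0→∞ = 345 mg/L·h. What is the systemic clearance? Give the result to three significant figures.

CL = Dose_iv / AUC_0→∞
   = 750 / 345 = 2.17391 L/h

CL = 2.17 L/h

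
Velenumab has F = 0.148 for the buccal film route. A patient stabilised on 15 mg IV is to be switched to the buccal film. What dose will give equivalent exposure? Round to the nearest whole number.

For equal systemic exposure: F × D_ev = D_iv
D_ev = D_iv / F = 15 / 0.148 = 101.351 mg

D_buccal = 101 mg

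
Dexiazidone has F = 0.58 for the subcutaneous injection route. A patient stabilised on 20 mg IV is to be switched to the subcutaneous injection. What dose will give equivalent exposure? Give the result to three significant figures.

For equal systemic exposure: F × D_ev = D_iv
D_ev = D_iv / F = 20 / 0.58 = 34.4828 mg

D_subcutaneous = 34.5 mg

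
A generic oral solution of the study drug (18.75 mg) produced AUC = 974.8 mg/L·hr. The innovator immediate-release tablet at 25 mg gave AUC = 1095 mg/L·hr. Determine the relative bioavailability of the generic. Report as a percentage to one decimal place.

F_rel = 118.7%

F_rel = (AUC_test/D_test) / (AUC_ref/D_ref)
      = (974.8/18.75) / (1095/25)
      = 51.9893 / 43.8 = 1.1870 = 118.70%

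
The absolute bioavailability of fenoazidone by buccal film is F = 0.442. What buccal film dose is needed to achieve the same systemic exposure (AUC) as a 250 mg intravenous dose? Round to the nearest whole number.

For equal systemic exposure: F × D_ev = D_iv
D_ev = D_iv / F = 250 / 0.442 = 565.611 mg

D_buccal = 566 mg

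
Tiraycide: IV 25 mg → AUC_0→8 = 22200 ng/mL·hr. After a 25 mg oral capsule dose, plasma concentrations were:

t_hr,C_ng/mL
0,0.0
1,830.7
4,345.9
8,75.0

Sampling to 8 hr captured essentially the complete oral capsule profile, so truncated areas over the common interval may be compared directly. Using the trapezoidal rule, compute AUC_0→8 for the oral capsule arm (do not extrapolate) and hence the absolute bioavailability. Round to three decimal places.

F = 0.136

Trapezoidal AUC_0→8 (oral capsule):
  [0→1]: (0.0+830.7)/2 × 1 = 415.35
  [1→4]: (830.7+345.9)/2 × 3 = 1764.9
  [4→8]: (345.9+75.0)/2 × 4 = 841.8
  Sum = 3022.05 ng/mL·hr
F = (AUC_ev/D_ev)/(AUC_iv/D_iv) = (3022.05/25)/(22200/25) = 120.882/888 = 0.1361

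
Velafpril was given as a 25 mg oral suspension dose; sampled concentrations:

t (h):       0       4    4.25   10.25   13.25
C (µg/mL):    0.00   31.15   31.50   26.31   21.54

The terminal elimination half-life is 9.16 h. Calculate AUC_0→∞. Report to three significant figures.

Trapezoidal AUC_0→13.25:
  [0→4]: (0.00+31.15)/2 × 4 = 62.3
  [4→4.25]: (31.15+31.50)/2 × 0.25 = 7.83125
  [4.25→10.25]: (31.50+26.31)/2 × 6 = 173.43
  [10.25→13.25]: (26.31+21.54)/2 × 3 = 71.775
  Sum = 315.33625 µg/mL·h
k_e = ln2 / t½ = 0.693147 / 9.16 = 0.0757 h^-1
Extrapolated tail: C_last / k_e = 21.54 / 0.0757 = 284.544
AUC_0→∞ = 315.33625 + 284.544 = 599.88025 µg/mL·h

AUC = 600 µg/mL·h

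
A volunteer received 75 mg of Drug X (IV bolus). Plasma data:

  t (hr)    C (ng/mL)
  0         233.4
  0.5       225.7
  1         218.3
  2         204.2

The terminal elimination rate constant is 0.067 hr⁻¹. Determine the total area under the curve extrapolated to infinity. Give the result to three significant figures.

Trapezoidal AUC_0→2:
  [0→0.5]: (233.4+225.7)/2 × 0.5 = 114.775
  [0.5→1]: (225.7+218.3)/2 × 0.5 = 111.0
  [1→2]: (218.3+204.2)/2 × 1 = 211.25
  Sum = 437.025 ng/mL·hr
Extrapolated tail: C_last / k_e = 204.2 / 0.067 = 3047.761
AUC_0→∞ = 437.025 + 3047.761 = 3484.786 ng/mL·hr

AUC = 3480 ng/mL·hr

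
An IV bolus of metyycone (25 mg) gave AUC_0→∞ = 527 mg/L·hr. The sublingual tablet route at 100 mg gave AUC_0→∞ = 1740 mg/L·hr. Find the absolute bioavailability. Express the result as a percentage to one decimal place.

F = 82.5%

F = (AUC_ev / D_ev) / (AUC_iv / D_iv)
  = (1740/100) / (527/25)
  = 17.4 / 21.08 = 0.8254
  = 82.54%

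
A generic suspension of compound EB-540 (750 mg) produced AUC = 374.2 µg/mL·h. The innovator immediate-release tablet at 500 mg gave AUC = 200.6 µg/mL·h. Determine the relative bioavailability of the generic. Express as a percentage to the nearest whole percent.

F_rel = (AUC_test/D_test) / (AUC_ref/D_ref)
      = (374.2/750) / (200.6/500)
      = 0.498933 / 0.4012 = 1.2436 = 124.36%

F_rel = 124%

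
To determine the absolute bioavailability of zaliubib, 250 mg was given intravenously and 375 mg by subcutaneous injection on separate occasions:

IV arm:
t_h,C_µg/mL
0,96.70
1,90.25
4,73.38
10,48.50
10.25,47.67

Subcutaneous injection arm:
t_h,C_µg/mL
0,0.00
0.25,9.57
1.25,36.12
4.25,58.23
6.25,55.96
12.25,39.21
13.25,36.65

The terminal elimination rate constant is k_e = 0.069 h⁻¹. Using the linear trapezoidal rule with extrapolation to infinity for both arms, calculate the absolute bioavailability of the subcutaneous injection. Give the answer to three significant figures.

Trapezoidal AUC_0→10.25 (IV):
  [0→1]: (96.70+90.25)/2 × 1 = 93.475
  [1→4]: (90.25+73.38)/2 × 3 = 245.445
  [4→10]: (73.38+48.50)/2 × 6 = 365.64
  [10→10.25]: (48.50+47.67)/2 × 0.25 = 12.02125
  Sum = 716.58125 µg/mL·h
IV tail: 47.67/0.069 = 690.870; AUC_iv,0→∞ = 716.58125 + 690.870 = 1407.45125 µg/mL·h
Trapezoidal AUC_0→13.25 (subcutaneous injection):
  [0→0.25]: (0.00+9.57)/2 × 0.25 = 1.19625
  [0.25→1.25]: (9.57+36.12)/2 × 1 = 22.845
  [1.25→4.25]: (36.12+58.23)/2 × 3 = 141.525
  [4.25→6.25]: (58.23+55.96)/2 × 2 = 114.19
  [6.25→12.25]: (55.96+39.21)/2 × 6 = 285.51
  [12.25→13.25]: (39.21+36.65)/2 × 1 = 37.93
  Sum = 603.19625 µg/mL·h
subcutaneous injection tail: 36.65/0.069 = 531.159; AUC_ev,0→∞ = 603.19625 + 531.159 = 1134.35525 µg/mL·h
F = (AUC_ev/D_ev)/(AUC_iv/D_iv) = (1134.35525/375)/(1407.45125/250) = 3.02495/5.629805 = 0.5373

F = 0.537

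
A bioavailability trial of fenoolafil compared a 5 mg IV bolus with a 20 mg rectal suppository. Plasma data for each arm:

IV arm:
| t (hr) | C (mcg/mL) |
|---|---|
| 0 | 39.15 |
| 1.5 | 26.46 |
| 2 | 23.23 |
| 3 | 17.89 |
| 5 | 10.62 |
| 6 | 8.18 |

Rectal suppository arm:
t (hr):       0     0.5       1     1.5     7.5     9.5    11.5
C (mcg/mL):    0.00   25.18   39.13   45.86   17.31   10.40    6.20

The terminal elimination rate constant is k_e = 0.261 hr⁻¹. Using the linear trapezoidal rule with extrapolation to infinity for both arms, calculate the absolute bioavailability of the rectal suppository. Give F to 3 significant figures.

F = 0.497

Trapezoidal AUC_0→6 (IV):
  [0→1.5]: (39.15+26.46)/2 × 1.5 = 49.2075
  [1.5→2]: (26.46+23.23)/2 × 0.5 = 12.4225
  [2→3]: (23.23+17.89)/2 × 1 = 20.56
  [3→5]: (17.89+10.62)/2 × 2 = 28.51
  [5→6]: (10.62+8.18)/2 × 1 = 9.4
  Sum = 120.1 mcg/mL·hr
IV tail: 8.18/0.261 = 31.341; AUC_iv,0→∞ = 120.1 + 31.341 = 151.441 mcg/mL·hr
Trapezoidal AUC_0→11.5 (rectal suppository):
  [0→0.5]: (0.00+25.18)/2 × 0.5 = 6.295
  [0.5→1]: (25.18+39.13)/2 × 0.5 = 16.0775
  [1→1.5]: (39.13+45.86)/2 × 0.5 = 21.2475
  [1.5→7.5]: (45.86+17.31)/2 × 6 = 189.51
  [7.5→9.5]: (17.31+10.40)/2 × 2 = 27.71
  [9.5→11.5]: (10.40+6.20)/2 × 2 = 16.6
  Sum = 277.44 mcg/mL·hr
rectal suppository tail: 6.20/0.261 = 23.755; AUC_ev,0→∞ = 277.44 + 23.755 = 301.195 mcg/mL·hr
F = (AUC_ev/D_ev)/(AUC_iv/D_iv) = (301.195/20)/(151.441/5) = 15.05975/30.2882 = 0.4972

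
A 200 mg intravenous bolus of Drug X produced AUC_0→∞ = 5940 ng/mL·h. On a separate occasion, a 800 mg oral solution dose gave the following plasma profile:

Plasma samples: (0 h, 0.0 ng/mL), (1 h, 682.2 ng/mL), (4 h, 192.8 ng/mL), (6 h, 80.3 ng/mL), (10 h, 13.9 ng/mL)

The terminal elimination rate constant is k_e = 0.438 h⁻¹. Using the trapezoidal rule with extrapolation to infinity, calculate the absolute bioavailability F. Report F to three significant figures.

F = 0.0904

Trapezoidal AUC_0→10 (oral solution):
  [0→1]: (0.0+682.2)/2 × 1 = 341.1
  [1→4]: (682.2+192.8)/2 × 3 = 1312.5
  [4→6]: (192.8+80.3)/2 × 2 = 273.1
  [6→10]: (80.3+13.9)/2 × 4 = 188.4
  Sum = 2115.1 ng/mL·h
Tail: C_last/k_e = 13.9/0.438 = 31.735
AUC_0→∞ (oral solution) = 2115.1 + 31.735 = 2146.835 ng/mL·h
F = (AUC_ev/D_ev)/(AUC_iv/D_iv) = (2146.835/800)/(5940/200) = 2.68354/29.7 = 0.0904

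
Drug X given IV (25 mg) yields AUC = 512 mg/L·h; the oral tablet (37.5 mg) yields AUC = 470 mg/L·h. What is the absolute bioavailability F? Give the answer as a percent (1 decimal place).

F = (AUC_ev / D_ev) / (AUC_iv / D_iv)
  = (470/37.5) / (512/25)
  = 12.5333 / 20.48 = 0.6120
  = 61.20%

F = 61.2%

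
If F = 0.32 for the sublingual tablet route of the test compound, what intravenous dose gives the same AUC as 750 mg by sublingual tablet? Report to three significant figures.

Systemic exposure from an extravascular dose = F × D_ev, so the equivalent IV dose is F × D_ev.
D_iv = F × D_ev = 0.32 × 750 = 240 mg

D_iv = 240 mg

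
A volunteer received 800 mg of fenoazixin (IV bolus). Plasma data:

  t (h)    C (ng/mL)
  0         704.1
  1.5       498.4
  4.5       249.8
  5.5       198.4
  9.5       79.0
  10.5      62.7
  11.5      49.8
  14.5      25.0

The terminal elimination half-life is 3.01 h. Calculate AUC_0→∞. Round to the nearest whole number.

Trapezoidal AUC_0→14.5:
  [0→1.5]: (704.1+498.4)/2 × 1.5 = 901.875
  [1.5→4.5]: (498.4+249.8)/2 × 3 = 1122.3
  [4.5→5.5]: (249.8+198.4)/2 × 1 = 224.1
  [5.5→9.5]: (198.4+79.0)/2 × 4 = 554.8
  [9.5→10.5]: (79.0+62.7)/2 × 1 = 70.85
  [10.5→11.5]: (62.7+49.8)/2 × 1 = 56.25
  [11.5→14.5]: (49.8+25.0)/2 × 3 = 112.2
  Sum = 3042.375 ng/mL·h
k_e = ln2 / t½ = 0.693147 / 3.01 = 0.2303 h^-1
Extrapolated tail: C_last / k_e = 25.0 / 0.2303 = 108.554
AUC_0→∞ = 3042.375 + 108.554 = 3150.929 ng/mL·h

AUC = 3151 ng/mL·h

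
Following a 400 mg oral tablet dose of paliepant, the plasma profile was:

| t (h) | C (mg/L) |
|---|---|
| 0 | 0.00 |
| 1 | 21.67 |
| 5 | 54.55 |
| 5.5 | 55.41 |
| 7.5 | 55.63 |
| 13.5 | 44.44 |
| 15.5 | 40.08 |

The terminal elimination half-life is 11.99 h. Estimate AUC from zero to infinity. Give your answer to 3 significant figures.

AUC = 1380 mg/L·h

Trapezoidal AUC_0→15.5:
  [0→1]: (0.00+21.67)/2 × 1 = 10.835
  [1→5]: (21.67+54.55)/2 × 4 = 152.44
  [5→5.5]: (54.55+55.41)/2 × 0.5 = 27.49
  [5.5→7.5]: (55.41+55.63)/2 × 2 = 111.04
  [7.5→13.5]: (55.63+44.44)/2 × 6 = 300.21
  [13.5→15.5]: (44.44+40.08)/2 × 2 = 84.52
  Sum = 686.535 mg/L·h
k_e = ln2 / t½ = 0.693147 / 11.99 = 0.0578 h^-1
Extrapolated tail: C_last / k_e = 40.08 / 0.0578 = 693.426
AUC_0→∞ = 686.535 + 693.426 = 1379.961 mg/L·h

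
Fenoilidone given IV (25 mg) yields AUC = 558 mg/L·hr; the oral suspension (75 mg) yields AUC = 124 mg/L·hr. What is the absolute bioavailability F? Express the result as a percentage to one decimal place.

F = 7.4%

F = (AUC_ev / D_ev) / (AUC_iv / D_iv)
  = (124/75) / (558/25)
  = 1.65333 / 22.32 = 0.0741
  = 7.41%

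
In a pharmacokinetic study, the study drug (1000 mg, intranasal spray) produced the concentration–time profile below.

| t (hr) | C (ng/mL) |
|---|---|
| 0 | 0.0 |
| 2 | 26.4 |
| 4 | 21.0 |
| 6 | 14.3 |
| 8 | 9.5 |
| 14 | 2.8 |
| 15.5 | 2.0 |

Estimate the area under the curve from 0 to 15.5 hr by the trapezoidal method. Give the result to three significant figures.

Trapezoidal AUC_0→15.5:
  [0→2]: (0.0+26.4)/2 × 2 = 26.4
  [2→4]: (26.4+21.0)/2 × 2 = 47.4
  [4→6]: (21.0+14.3)/2 × 2 = 35.3
  [6→8]: (14.3+9.5)/2 × 2 = 23.8
  [8→14]: (9.5+2.8)/2 × 6 = 36.9
  [14→15.5]: (2.8+2.0)/2 × 1.5 = 3.6
  Sum = 173.4 ng/mL·hr

AUC = 173 ng/mL·hr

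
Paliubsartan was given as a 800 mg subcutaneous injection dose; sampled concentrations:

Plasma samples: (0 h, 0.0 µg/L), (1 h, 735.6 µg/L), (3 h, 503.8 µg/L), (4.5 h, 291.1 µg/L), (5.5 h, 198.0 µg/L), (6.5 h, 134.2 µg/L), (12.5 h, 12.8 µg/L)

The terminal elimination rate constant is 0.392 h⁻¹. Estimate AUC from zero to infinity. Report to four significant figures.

Trapezoidal AUC_0→12.5:
  [0→1]: (0.0+735.6)/2 × 1 = 367.8
  [1→3]: (735.6+503.8)/2 × 2 = 1239.4
  [3→4.5]: (503.8+291.1)/2 × 1.5 = 596.175
  [4.5→5.5]: (291.1+198.0)/2 × 1 = 244.55
  [5.5→6.5]: (198.0+134.2)/2 × 1 = 166.1
  [6.5→12.5]: (134.2+12.8)/2 × 6 = 441.0
  Sum = 3055.025 µg/L·h
Extrapolated tail: C_last / k_e = 12.8 / 0.392 = 32.653
AUC_0→∞ = 3055.025 + 32.653 = 3087.678 µg/L·h

AUC = 3088 µg/L·h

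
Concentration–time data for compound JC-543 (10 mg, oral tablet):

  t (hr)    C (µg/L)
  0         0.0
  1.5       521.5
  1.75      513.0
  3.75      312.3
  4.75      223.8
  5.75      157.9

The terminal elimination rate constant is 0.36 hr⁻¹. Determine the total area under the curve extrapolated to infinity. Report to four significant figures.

Trapezoidal AUC_0→5.75:
  [0→1.5]: (0.0+521.5)/2 × 1.5 = 391.125
  [1.5→1.75]: (521.5+513.0)/2 × 0.25 = 129.3125
  [1.75→3.75]: (513.0+312.3)/2 × 2 = 825.3
  [3.75→4.75]: (312.3+223.8)/2 × 1 = 268.05
  [4.75→5.75]: (223.8+157.9)/2 × 1 = 190.85
  Sum = 1804.6375 µg/L·hr
Extrapolated tail: C_last / k_e = 157.9 / 0.36 = 438.611
AUC_0→∞ = 1804.6375 + 438.611 = 2243.2485 µg/L·hr

AUC = 2243 µg/L·hr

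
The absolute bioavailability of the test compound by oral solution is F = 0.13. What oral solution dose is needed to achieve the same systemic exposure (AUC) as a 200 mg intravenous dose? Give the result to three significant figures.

For equal systemic exposure: F × D_ev = D_iv
D_ev = D_iv / F = 200 / 0.13 = 1538.46 mg

D_oral = 1540 mg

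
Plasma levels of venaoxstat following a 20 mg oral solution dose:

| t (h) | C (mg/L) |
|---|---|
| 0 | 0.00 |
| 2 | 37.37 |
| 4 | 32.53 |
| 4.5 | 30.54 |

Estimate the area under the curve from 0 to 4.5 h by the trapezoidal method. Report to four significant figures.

Trapezoidal AUC_0→4.5:
  [0→2]: (0.00+37.37)/2 × 2 = 37.37
  [2→4]: (37.37+32.53)/2 × 2 = 69.9
  [4→4.5]: (32.53+30.54)/2 × 0.5 = 15.7675
  Sum = 123.0375 mg/L·h

AUC = 123.0 mg/L·h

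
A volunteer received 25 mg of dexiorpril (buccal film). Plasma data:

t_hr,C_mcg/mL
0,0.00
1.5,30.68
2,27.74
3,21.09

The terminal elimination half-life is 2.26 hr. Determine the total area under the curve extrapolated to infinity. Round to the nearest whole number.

Trapezoidal AUC_0→3:
  [0→1.5]: (0.00+30.68)/2 × 1.5 = 23.01
  [1.5→2]: (30.68+27.74)/2 × 0.5 = 14.605
  [2→3]: (27.74+21.09)/2 × 1 = 24.415
  Sum = 62.03 mcg/mL·hr
k_e = ln2 / t½ = 0.693147 / 2.26 = 0.3067 hr^-1
Extrapolated tail: C_last / k_e = 21.09 / 0.3067 = 68.764
AUC_0→∞ = 62.03 + 68.764 = 130.794 mcg/mL·hr

AUC = 131 mcg/mL·hr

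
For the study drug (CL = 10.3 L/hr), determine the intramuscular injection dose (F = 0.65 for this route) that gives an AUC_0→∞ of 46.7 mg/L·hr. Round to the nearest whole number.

Dose = 740 mg

Dose = CL × AUC_0→∞ / F
     = 10.3 × 46.7 / 0.65 = 740.015 mg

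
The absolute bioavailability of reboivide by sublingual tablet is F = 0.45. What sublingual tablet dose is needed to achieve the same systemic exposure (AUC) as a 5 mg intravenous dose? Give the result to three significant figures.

For equal systemic exposure: F × D_ev = D_iv
D_ev = D_iv / F = 5 / 0.45 = 11.1111 mg

D_sublingual = 11.1 mg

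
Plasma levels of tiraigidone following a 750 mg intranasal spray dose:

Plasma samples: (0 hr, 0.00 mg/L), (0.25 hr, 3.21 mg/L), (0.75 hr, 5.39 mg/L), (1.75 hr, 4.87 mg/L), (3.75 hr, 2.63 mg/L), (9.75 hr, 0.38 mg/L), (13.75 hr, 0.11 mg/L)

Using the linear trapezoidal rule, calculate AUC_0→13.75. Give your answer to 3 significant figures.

AUC = 25.2 mg/L·hr

Trapezoidal AUC_0→13.75:
  [0→0.25]: (0.00+3.21)/2 × 0.25 = 0.40125
  [0.25→0.75]: (3.21+5.39)/2 × 0.5 = 2.15
  [0.75→1.75]: (5.39+4.87)/2 × 1 = 5.13
  [1.75→3.75]: (4.87+2.63)/2 × 2 = 7.5
  [3.75→9.75]: (2.63+0.38)/2 × 6 = 9.03
  [9.75→13.75]: (0.38+0.11)/2 × 4 = 0.98
  Sum = 25.19125 mg/L·hr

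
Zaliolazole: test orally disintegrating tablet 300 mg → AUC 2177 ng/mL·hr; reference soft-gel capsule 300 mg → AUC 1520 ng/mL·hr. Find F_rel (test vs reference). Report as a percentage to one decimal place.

F_rel = (AUC_test/D_test) / (AUC_ref/D_ref)
      = (2177/300) / (1520/300)
      = 7.25667 / 5.06667 = 1.4322 = 143.22%

F_rel = 143.2%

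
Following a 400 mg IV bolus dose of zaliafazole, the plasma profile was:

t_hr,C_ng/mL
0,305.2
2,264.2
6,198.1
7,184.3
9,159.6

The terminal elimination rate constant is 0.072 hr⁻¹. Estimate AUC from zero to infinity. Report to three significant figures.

AUC = 4250 ng/mL·hr

Trapezoidal AUC_0→9:
  [0→2]: (305.2+264.2)/2 × 2 = 569.4
  [2→6]: (264.2+198.1)/2 × 4 = 924.6
  [6→7]: (198.1+184.3)/2 × 1 = 191.2
  [7→9]: (184.3+159.6)/2 × 2 = 343.9
  Sum = 2029.1 ng/mL·hr
Extrapolated tail: C_last / k_e = 159.6 / 0.072 = 2216.667
AUC_0→∞ = 2029.1 + 2216.667 = 4245.767 ng/mL·hr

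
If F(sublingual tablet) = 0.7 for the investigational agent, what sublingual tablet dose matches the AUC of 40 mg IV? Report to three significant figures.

For equal systemic exposure: F × D_ev = D_iv
D_ev = D_iv / F = 40 / 0.7 = 57.1429 mg

D_sublingual = 57.1 mg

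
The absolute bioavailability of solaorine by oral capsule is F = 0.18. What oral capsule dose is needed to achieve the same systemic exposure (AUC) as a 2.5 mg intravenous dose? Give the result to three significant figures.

D_oral = 13.9 mg

For equal systemic exposure: F × D_ev = D_iv
D_ev = D_iv / F = 2.5 / 0.18 = 13.8889 mg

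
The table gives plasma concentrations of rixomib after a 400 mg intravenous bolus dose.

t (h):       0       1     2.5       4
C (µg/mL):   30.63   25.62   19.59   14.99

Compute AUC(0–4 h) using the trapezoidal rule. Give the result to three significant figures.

Trapezoidal AUC_0→4:
  [0→1]: (30.63+25.62)/2 × 1 = 28.125
  [1→2.5]: (25.62+19.59)/2 × 1.5 = 33.9075
  [2.5→4]: (19.59+14.99)/2 × 1.5 = 25.935
  Sum = 87.9675 µg/mL·h

AUC = 88.0 µg/mL·h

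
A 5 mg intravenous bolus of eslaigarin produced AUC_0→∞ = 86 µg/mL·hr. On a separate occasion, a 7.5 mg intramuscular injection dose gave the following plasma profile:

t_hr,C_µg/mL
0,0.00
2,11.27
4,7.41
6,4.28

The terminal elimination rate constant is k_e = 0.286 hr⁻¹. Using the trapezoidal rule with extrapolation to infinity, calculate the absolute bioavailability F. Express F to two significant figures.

F = 0.44

Trapezoidal AUC_0→6 (intramuscular injection):
  [0→2]: (0.00+11.27)/2 × 2 = 11.27
  [2→4]: (11.27+7.41)/2 × 2 = 18.68
  [4→6]: (7.41+4.28)/2 × 2 = 11.69
  Sum = 41.64 µg/mL·hr
Tail: C_last/k_e = 4.28/0.286 = 14.965
AUC_0→∞ (intramuscular injection) = 41.64 + 14.965 = 56.605 µg/mL·hr
F = (AUC_ev/D_ev)/(AUC_iv/D_iv) = (56.605/7.5)/(86/5) = 7.54733/17.2 = 0.4388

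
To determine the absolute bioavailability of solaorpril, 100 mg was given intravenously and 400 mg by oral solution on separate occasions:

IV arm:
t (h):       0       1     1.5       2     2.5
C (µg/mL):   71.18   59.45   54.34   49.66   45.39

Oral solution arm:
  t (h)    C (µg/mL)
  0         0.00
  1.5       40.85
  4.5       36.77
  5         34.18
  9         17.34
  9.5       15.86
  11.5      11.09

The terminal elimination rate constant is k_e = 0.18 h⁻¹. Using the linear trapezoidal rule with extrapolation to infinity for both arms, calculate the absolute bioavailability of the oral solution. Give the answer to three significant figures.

F = 0.230

Trapezoidal AUC_0→2.5 (IV):
  [0→1]: (71.18+59.45)/2 × 1 = 65.315
  [1→1.5]: (59.45+54.34)/2 × 0.5 = 28.4475
  [1.5→2]: (54.34+49.66)/2 × 0.5 = 26.0
  [2→2.5]: (49.66+45.39)/2 × 0.5 = 23.7625
  Sum = 143.525 µg/mL·h
IV tail: 45.39/0.18 = 252.167; AUC_iv,0→∞ = 143.525 + 252.167 = 395.692 µg/mL·h
Trapezoidal AUC_0→11.5 (oral solution):
  [0→1.5]: (0.00+40.85)/2 × 1.5 = 30.6375
  [1.5→4.5]: (40.85+36.77)/2 × 3 = 116.43
  [4.5→5]: (36.77+34.18)/2 × 0.5 = 17.7375
  [5→9]: (34.18+17.34)/2 × 4 = 103.04
  [9→9.5]: (17.34+15.86)/2 × 0.5 = 8.3
  [9.5→11.5]: (15.86+11.09)/2 × 2 = 26.95
  Sum = 303.095 µg/mL·h
oral solution tail: 11.09/0.18 = 61.611; AUC_ev,0→∞ = 303.095 + 61.611 = 364.706 µg/mL·h
F = (AUC_ev/D_ev)/(AUC_iv/D_iv) = (364.706/400)/(395.692/100) = 0.911765/3.95692 = 0.2304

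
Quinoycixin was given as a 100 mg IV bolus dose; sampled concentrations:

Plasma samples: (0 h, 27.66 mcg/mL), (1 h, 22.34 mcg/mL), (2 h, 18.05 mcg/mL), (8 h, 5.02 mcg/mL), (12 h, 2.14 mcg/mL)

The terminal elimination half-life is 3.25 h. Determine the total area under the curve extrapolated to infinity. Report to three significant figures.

AUC = 139 mcg/mL·h

Trapezoidal AUC_0→12:
  [0→1]: (27.66+22.34)/2 × 1 = 25.0
  [1→2]: (22.34+18.05)/2 × 1 = 20.195
  [2→8]: (18.05+5.02)/2 × 6 = 69.21
  [8→12]: (5.02+2.14)/2 × 4 = 14.32
  Sum = 128.725 mcg/mL·h
k_e = ln2 / t½ = 0.693147 / 3.25 = 0.2133 h^-1
Extrapolated tail: C_last / k_e = 2.14 / 0.2133 = 10.033
AUC_0→∞ = 128.725 + 10.033 = 138.758 mcg/mL·h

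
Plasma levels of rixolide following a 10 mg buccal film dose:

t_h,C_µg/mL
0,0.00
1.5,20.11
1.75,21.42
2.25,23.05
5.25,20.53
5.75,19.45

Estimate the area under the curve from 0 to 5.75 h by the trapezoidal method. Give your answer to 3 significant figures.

Trapezoidal AUC_0→5.75:
  [0→1.5]: (0.00+20.11)/2 × 1.5 = 15.0825
  [1.5→1.75]: (20.11+21.42)/2 × 0.25 = 5.19125
  [1.75→2.25]: (21.42+23.05)/2 × 0.5 = 11.1175
  [2.25→5.25]: (23.05+20.53)/2 × 3 = 65.37
  [5.25→5.75]: (20.53+19.45)/2 × 0.5 = 9.995
  Sum = 106.75625 µg/mL·h

AUC = 107 µg/mL·h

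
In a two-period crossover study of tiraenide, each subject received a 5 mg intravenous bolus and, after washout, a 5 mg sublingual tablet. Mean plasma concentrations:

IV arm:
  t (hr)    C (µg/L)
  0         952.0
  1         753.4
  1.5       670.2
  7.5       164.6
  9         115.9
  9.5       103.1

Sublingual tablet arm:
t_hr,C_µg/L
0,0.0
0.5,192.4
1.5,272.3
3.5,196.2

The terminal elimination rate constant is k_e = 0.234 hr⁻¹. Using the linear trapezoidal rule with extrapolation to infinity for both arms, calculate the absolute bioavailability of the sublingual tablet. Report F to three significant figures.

Trapezoidal AUC_0→9.5 (IV):
  [0→1]: (952.0+753.4)/2 × 1 = 852.7
  [1→1.5]: (753.4+670.2)/2 × 0.5 = 355.9
  [1.5→7.5]: (670.2+164.6)/2 × 6 = 2504.4
  [7.5→9]: (164.6+115.9)/2 × 1.5 = 210.375
  [9→9.5]: (115.9+103.1)/2 × 0.5 = 54.75
  Sum = 3978.125 µg/L·hr
IV tail: 103.1/0.234 = 440.598; AUC_iv,0→∞ = 3978.125 + 440.598 = 4418.723 µg/L·hr
Trapezoidal AUC_0→3.5 (sublingual tablet):
  [0→0.5]: (0.0+192.4)/2 × 0.5 = 48.1
  [0.5→1.5]: (192.4+272.3)/2 × 1 = 232.35
  [1.5→3.5]: (272.3+196.2)/2 × 2 = 468.5
  Sum = 748.95 µg/L·hr
sublingual tablet tail: 196.2/0.234 = 838.462; AUC_ev,0→∞ = 748.95 + 838.462 = 1587.412 µg/L·hr
F = (AUC_ev/D_ev)/(AUC_iv/D_iv) = (1587.412/5)/(4418.723/5) = 317.4824/883.7446 = 0.3592

F = 0.359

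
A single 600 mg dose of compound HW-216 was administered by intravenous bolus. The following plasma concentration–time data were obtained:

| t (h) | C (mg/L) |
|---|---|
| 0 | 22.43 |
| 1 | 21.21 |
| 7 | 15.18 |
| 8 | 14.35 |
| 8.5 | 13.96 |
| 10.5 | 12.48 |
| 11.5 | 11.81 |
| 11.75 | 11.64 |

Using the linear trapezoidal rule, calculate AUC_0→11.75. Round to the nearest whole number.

AUC = 194 mg/L·h

Trapezoidal AUC_0→11.75:
  [0→1]: (22.43+21.21)/2 × 1 = 21.82
  [1→7]: (21.21+15.18)/2 × 6 = 109.17
  [7→8]: (15.18+14.35)/2 × 1 = 14.765
  [8→8.5]: (14.35+13.96)/2 × 0.5 = 7.0775
  [8.5→10.5]: (13.96+12.48)/2 × 2 = 26.44
  [10.5→11.5]: (12.48+11.81)/2 × 1 = 12.145
  [11.5→11.75]: (11.81+11.64)/2 × 0.25 = 2.93125
  Sum = 194.34875 mg/L·h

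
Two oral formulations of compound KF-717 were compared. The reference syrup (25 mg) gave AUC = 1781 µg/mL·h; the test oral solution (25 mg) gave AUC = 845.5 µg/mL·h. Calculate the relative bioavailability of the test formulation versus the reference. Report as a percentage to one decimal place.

F_rel = (AUC_test/D_test) / (AUC_ref/D_ref)
      = (845.5/25) / (1781/25)
      = 33.82 / 71.24 = 0.4747 = 47.47%

F_rel = 47.5%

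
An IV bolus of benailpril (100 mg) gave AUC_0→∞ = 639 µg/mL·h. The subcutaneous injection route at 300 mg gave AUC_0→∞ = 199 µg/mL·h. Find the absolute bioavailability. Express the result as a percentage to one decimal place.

F = 10.4%

F = (AUC_ev / D_ev) / (AUC_iv / D_iv)
  = (199/300) / (639/100)
  = 0.663333 / 6.39 = 0.1038
  = 10.38%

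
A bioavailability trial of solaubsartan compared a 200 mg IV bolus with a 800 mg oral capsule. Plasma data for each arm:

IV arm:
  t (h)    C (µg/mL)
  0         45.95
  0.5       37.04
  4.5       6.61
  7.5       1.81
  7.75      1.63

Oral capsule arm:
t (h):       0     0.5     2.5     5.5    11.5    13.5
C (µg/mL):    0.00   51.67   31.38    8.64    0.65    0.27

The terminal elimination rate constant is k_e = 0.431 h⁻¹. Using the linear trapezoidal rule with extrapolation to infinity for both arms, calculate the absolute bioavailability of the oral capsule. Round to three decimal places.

F = 0.371

Trapezoidal AUC_0→7.75 (IV):
  [0→0.5]: (45.95+37.04)/2 × 0.5 = 20.7475
  [0.5→4.5]: (37.04+6.61)/2 × 4 = 87.3
  [4.5→7.5]: (6.61+1.81)/2 × 3 = 12.63
  [7.5→7.75]: (1.81+1.63)/2 × 0.25 = 0.43
  Sum = 121.1075 µg/mL·h
IV tail: 1.63/0.431 = 3.782; AUC_iv,0→∞ = 121.1075 + 3.782 = 124.8895 µg/mL·h
Trapezoidal AUC_0→13.5 (oral capsule):
  [0→0.5]: (0.00+51.67)/2 × 0.5 = 12.9175
  [0.5→2.5]: (51.67+31.38)/2 × 2 = 83.05
  [2.5→5.5]: (31.38+8.64)/2 × 3 = 60.03
  [5.5→11.5]: (8.64+0.65)/2 × 6 = 27.87
  [11.5→13.5]: (0.65+0.27)/2 × 2 = 0.92
  Sum = 184.7875 µg/mL·h
oral capsule tail: 0.27/0.431 = 0.626; AUC_ev,0→∞ = 184.7875 + 0.626 = 185.4135 µg/mL·h
F = (AUC_ev/D_ev)/(AUC_iv/D_iv) = (185.4135/800)/(124.8895/200) = 0.231767/0.6244475 = 0.3712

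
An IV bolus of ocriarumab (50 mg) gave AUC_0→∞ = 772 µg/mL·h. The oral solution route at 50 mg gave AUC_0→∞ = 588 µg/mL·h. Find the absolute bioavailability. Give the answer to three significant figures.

F = (AUC_ev / D_ev) / (AUC_iv / D_iv)
  = (588/50) / (772/50)
  = 11.76 / 15.44 = 0.7617

F = 0.762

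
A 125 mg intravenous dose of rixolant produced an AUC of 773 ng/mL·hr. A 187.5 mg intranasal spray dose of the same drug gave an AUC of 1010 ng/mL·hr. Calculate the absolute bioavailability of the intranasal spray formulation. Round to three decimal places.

F = 0.871

F = (AUC_ev / D_ev) / (AUC_iv / D_iv)
  = (1010/187.5) / (773/125)
  = 5.38667 / 6.184 = 0.8711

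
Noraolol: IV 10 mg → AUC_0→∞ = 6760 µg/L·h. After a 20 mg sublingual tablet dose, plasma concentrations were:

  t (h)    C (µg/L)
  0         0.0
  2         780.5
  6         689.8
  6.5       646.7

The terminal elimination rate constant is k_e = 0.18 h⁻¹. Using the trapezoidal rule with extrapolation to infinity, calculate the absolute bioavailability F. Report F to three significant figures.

Trapezoidal AUC_0→6.5 (sublingual tablet):
  [0→2]: (0.0+780.5)/2 × 2 = 780.5
  [2→6]: (780.5+689.8)/2 × 4 = 2940.6
  [6→6.5]: (689.8+646.7)/2 × 0.5 = 334.125
  Sum = 4055.225 µg/L·h
Tail: C_last/k_e = 646.7/0.18 = 3592.778
AUC_0→∞ (sublingual tablet) = 4055.225 + 3592.778 = 7648.003 µg/L·h
F = (AUC_ev/D_ev)/(AUC_iv/D_iv) = (7648.003/20)/(6760/10) = 382.40015/676 = 0.5657

F = 0.566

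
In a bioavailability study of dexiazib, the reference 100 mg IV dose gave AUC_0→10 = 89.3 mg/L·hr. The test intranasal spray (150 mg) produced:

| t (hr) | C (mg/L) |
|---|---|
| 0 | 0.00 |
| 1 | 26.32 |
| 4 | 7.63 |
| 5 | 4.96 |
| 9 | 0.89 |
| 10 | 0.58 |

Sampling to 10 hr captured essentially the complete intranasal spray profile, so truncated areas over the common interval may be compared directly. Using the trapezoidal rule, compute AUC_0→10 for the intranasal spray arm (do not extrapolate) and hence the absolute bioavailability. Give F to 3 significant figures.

F = 0.618

Trapezoidal AUC_0→10 (intranasal spray):
  [0→1]: (0.00+26.32)/2 × 1 = 13.16
  [1→4]: (26.32+7.63)/2 × 3 = 50.925
  [4→5]: (7.63+4.96)/2 × 1 = 6.295
  [5→9]: (4.96+0.89)/2 × 4 = 11.7
  [9→10]: (0.89+0.58)/2 × 1 = 0.735
  Sum = 82.815 mg/L·hr
F = (AUC_ev/D_ev)/(AUC_iv/D_iv) = (82.815/150)/(89.3/100) = 0.5521/0.893 = 0.6183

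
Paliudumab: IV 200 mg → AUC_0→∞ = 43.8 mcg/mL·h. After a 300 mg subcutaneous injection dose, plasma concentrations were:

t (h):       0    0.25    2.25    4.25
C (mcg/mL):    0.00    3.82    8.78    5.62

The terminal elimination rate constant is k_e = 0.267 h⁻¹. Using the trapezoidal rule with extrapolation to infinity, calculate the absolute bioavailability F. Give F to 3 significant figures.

Trapezoidal AUC_0→4.25 (subcutaneous injection):
  [0→0.25]: (0.00+3.82)/2 × 0.25 = 0.4775
  [0.25→2.25]: (3.82+8.78)/2 × 2 = 12.6
  [2.25→4.25]: (8.78+5.62)/2 × 2 = 14.4
  Sum = 27.4775 mcg/mL·h
Tail: C_last/k_e = 5.62/0.267 = 21.049
AUC_0→∞ (subcutaneous injection) = 27.4775 + 21.049 = 48.5265 mcg/mL·h
F = (AUC_ev/D_ev)/(AUC_iv/D_iv) = (48.5265/300)/(43.8/200) = 0.161755/0.219 = 0.7386

F = 0.739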